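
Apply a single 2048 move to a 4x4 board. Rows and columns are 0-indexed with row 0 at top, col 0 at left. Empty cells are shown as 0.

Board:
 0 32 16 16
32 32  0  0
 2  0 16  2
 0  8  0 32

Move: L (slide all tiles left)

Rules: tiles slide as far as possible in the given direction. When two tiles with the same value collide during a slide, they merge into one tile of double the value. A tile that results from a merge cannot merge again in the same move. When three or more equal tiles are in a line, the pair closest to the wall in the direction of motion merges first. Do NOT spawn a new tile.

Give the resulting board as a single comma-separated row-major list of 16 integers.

Answer: 32, 32, 0, 0, 64, 0, 0, 0, 2, 16, 2, 0, 8, 32, 0, 0

Derivation:
Slide left:
row 0: [0, 32, 16, 16] -> [32, 32, 0, 0]
row 1: [32, 32, 0, 0] -> [64, 0, 0, 0]
row 2: [2, 0, 16, 2] -> [2, 16, 2, 0]
row 3: [0, 8, 0, 32] -> [8, 32, 0, 0]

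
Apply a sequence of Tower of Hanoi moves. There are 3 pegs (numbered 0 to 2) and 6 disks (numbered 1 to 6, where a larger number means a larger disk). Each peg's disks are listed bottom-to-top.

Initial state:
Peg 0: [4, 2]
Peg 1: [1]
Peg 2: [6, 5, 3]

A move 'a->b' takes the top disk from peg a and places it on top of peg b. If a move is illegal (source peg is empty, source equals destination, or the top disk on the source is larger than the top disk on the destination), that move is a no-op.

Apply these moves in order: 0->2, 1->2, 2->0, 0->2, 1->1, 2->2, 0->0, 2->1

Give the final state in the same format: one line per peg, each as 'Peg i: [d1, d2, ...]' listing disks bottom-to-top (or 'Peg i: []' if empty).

Answer: Peg 0: [4]
Peg 1: [1]
Peg 2: [6, 5, 3, 2]

Derivation:
After move 1 (0->2):
Peg 0: [4]
Peg 1: [1]
Peg 2: [6, 5, 3, 2]

After move 2 (1->2):
Peg 0: [4]
Peg 1: []
Peg 2: [6, 5, 3, 2, 1]

After move 3 (2->0):
Peg 0: [4, 1]
Peg 1: []
Peg 2: [6, 5, 3, 2]

After move 4 (0->2):
Peg 0: [4]
Peg 1: []
Peg 2: [6, 5, 3, 2, 1]

After move 5 (1->1):
Peg 0: [4]
Peg 1: []
Peg 2: [6, 5, 3, 2, 1]

After move 6 (2->2):
Peg 0: [4]
Peg 1: []
Peg 2: [6, 5, 3, 2, 1]

After move 7 (0->0):
Peg 0: [4]
Peg 1: []
Peg 2: [6, 5, 3, 2, 1]

After move 8 (2->1):
Peg 0: [4]
Peg 1: [1]
Peg 2: [6, 5, 3, 2]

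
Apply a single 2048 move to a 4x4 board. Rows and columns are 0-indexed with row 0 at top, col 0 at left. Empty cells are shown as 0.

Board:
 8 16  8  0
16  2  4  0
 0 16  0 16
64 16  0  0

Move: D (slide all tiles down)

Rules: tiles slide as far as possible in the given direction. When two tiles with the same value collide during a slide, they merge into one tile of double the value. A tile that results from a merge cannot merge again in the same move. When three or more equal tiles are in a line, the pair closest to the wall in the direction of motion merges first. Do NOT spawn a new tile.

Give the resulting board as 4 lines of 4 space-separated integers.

Slide down:
col 0: [8, 16, 0, 64] -> [0, 8, 16, 64]
col 1: [16, 2, 16, 16] -> [0, 16, 2, 32]
col 2: [8, 4, 0, 0] -> [0, 0, 8, 4]
col 3: [0, 0, 16, 0] -> [0, 0, 0, 16]

Answer:  0  0  0  0
 8 16  0  0
16  2  8  0
64 32  4 16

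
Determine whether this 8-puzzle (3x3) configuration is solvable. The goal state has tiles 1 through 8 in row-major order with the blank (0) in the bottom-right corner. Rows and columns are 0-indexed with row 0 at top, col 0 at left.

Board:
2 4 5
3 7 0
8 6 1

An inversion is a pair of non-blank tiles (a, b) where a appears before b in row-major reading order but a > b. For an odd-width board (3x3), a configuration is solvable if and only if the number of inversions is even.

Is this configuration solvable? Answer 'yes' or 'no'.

Inversions (pairs i<j in row-major order where tile[i] > tile[j] > 0): 11
11 is odd, so the puzzle is not solvable.

Answer: no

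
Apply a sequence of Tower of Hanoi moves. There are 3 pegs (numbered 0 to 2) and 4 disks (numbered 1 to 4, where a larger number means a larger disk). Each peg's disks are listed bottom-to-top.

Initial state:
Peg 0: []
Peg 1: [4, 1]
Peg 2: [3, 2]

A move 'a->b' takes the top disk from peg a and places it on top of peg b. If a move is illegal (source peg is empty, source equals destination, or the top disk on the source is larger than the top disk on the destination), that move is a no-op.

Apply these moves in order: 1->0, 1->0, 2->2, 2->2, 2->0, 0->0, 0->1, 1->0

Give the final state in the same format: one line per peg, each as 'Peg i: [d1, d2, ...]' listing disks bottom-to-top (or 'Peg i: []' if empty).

After move 1 (1->0):
Peg 0: [1]
Peg 1: [4]
Peg 2: [3, 2]

After move 2 (1->0):
Peg 0: [1]
Peg 1: [4]
Peg 2: [3, 2]

After move 3 (2->2):
Peg 0: [1]
Peg 1: [4]
Peg 2: [3, 2]

After move 4 (2->2):
Peg 0: [1]
Peg 1: [4]
Peg 2: [3, 2]

After move 5 (2->0):
Peg 0: [1]
Peg 1: [4]
Peg 2: [3, 2]

After move 6 (0->0):
Peg 0: [1]
Peg 1: [4]
Peg 2: [3, 2]

After move 7 (0->1):
Peg 0: []
Peg 1: [4, 1]
Peg 2: [3, 2]

After move 8 (1->0):
Peg 0: [1]
Peg 1: [4]
Peg 2: [3, 2]

Answer: Peg 0: [1]
Peg 1: [4]
Peg 2: [3, 2]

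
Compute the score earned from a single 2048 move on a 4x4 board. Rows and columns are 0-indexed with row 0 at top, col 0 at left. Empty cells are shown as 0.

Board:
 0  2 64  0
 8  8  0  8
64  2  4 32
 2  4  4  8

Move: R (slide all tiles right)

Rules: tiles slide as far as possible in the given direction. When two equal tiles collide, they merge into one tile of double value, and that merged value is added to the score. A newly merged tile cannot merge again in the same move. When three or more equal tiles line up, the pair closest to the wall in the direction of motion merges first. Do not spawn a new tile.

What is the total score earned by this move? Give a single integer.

Slide right:
row 0: [0, 2, 64, 0] -> [0, 0, 2, 64]  score +0 (running 0)
row 1: [8, 8, 0, 8] -> [0, 0, 8, 16]  score +16 (running 16)
row 2: [64, 2, 4, 32] -> [64, 2, 4, 32]  score +0 (running 16)
row 3: [2, 4, 4, 8] -> [0, 2, 8, 8]  score +8 (running 24)
Board after move:
 0  0  2 64
 0  0  8 16
64  2  4 32
 0  2  8  8

Answer: 24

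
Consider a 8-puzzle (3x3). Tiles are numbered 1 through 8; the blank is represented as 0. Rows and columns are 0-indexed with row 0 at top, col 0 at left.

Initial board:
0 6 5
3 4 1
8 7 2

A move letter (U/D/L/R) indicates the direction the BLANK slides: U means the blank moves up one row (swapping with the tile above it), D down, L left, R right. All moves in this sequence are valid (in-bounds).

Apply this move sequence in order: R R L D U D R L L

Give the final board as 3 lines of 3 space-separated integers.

Answer: 6 4 5
0 3 1
8 7 2

Derivation:
After move 1 (R):
6 0 5
3 4 1
8 7 2

After move 2 (R):
6 5 0
3 4 1
8 7 2

After move 3 (L):
6 0 5
3 4 1
8 7 2

After move 4 (D):
6 4 5
3 0 1
8 7 2

After move 5 (U):
6 0 5
3 4 1
8 7 2

After move 6 (D):
6 4 5
3 0 1
8 7 2

After move 7 (R):
6 4 5
3 1 0
8 7 2

After move 8 (L):
6 4 5
3 0 1
8 7 2

After move 9 (L):
6 4 5
0 3 1
8 7 2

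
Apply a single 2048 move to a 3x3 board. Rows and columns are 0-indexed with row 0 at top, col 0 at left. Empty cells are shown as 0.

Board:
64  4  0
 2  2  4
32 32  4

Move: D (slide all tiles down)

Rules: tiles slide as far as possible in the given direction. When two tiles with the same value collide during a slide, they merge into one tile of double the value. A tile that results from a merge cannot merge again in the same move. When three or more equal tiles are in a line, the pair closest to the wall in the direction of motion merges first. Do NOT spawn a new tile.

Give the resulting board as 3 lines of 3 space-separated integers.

Slide down:
col 0: [64, 2, 32] -> [64, 2, 32]
col 1: [4, 2, 32] -> [4, 2, 32]
col 2: [0, 4, 4] -> [0, 0, 8]

Answer: 64  4  0
 2  2  0
32 32  8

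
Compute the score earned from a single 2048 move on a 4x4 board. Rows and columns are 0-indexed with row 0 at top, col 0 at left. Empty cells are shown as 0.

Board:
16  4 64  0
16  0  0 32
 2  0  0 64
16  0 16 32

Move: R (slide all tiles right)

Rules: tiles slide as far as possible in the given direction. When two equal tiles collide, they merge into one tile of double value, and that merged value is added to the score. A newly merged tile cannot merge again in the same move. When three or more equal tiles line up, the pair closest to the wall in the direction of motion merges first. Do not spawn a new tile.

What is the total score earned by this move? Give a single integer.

Answer: 32

Derivation:
Slide right:
row 0: [16, 4, 64, 0] -> [0, 16, 4, 64]  score +0 (running 0)
row 1: [16, 0, 0, 32] -> [0, 0, 16, 32]  score +0 (running 0)
row 2: [2, 0, 0, 64] -> [0, 0, 2, 64]  score +0 (running 0)
row 3: [16, 0, 16, 32] -> [0, 0, 32, 32]  score +32 (running 32)
Board after move:
 0 16  4 64
 0  0 16 32
 0  0  2 64
 0  0 32 32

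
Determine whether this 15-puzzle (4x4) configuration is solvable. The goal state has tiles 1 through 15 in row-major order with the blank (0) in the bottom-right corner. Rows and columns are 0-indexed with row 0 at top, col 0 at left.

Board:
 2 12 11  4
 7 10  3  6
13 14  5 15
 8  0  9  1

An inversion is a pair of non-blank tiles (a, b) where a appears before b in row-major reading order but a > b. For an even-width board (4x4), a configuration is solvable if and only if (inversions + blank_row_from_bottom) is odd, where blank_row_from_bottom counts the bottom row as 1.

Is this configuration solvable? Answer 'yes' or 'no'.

Answer: no

Derivation:
Inversions: 49
Blank is in row 3 (0-indexed from top), which is row 1 counting from the bottom (bottom = 1).
49 + 1 = 50, which is even, so the puzzle is not solvable.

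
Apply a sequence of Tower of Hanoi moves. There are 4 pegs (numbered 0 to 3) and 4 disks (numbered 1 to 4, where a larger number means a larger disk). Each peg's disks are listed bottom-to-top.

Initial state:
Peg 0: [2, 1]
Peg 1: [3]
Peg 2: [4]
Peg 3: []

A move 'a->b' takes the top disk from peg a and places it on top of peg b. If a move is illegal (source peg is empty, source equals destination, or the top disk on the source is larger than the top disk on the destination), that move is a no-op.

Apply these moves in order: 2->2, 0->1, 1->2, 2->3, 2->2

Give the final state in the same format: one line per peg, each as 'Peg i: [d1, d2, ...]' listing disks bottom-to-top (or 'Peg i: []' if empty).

Answer: Peg 0: [2]
Peg 1: [3]
Peg 2: [4]
Peg 3: [1]

Derivation:
After move 1 (2->2):
Peg 0: [2, 1]
Peg 1: [3]
Peg 2: [4]
Peg 3: []

After move 2 (0->1):
Peg 0: [2]
Peg 1: [3, 1]
Peg 2: [4]
Peg 3: []

After move 3 (1->2):
Peg 0: [2]
Peg 1: [3]
Peg 2: [4, 1]
Peg 3: []

After move 4 (2->3):
Peg 0: [2]
Peg 1: [3]
Peg 2: [4]
Peg 3: [1]

After move 5 (2->2):
Peg 0: [2]
Peg 1: [3]
Peg 2: [4]
Peg 3: [1]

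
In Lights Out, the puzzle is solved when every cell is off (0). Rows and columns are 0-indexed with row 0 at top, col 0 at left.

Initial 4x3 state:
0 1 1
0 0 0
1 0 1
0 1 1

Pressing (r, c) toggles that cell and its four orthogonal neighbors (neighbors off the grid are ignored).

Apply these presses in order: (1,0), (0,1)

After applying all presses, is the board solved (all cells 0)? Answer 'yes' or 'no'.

Answer: no

Derivation:
After press 1 at (1,0):
1 1 1
1 1 0
0 0 1
0 1 1

After press 2 at (0,1):
0 0 0
1 0 0
0 0 1
0 1 1

Lights still on: 4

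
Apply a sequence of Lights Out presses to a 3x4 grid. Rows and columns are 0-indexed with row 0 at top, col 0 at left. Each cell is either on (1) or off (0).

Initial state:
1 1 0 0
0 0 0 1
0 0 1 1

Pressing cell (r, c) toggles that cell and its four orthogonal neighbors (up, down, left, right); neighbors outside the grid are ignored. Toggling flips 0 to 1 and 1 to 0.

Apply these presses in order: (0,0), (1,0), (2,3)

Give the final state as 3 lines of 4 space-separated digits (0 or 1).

Answer: 1 0 0 0
0 1 0 0
1 0 0 0

Derivation:
After press 1 at (0,0):
0 0 0 0
1 0 0 1
0 0 1 1

After press 2 at (1,0):
1 0 0 0
0 1 0 1
1 0 1 1

After press 3 at (2,3):
1 0 0 0
0 1 0 0
1 0 0 0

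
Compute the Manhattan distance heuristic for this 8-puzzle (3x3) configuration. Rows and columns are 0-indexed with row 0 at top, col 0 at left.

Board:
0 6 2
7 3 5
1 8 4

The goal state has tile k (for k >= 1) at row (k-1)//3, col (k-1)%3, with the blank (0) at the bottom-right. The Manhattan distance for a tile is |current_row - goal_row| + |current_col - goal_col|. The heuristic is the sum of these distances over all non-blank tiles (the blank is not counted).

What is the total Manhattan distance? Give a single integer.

Answer: 12

Derivation:
Tile 6: (0,1)->(1,2) = 2
Tile 2: (0,2)->(0,1) = 1
Tile 7: (1,0)->(2,0) = 1
Tile 3: (1,1)->(0,2) = 2
Tile 5: (1,2)->(1,1) = 1
Tile 1: (2,0)->(0,0) = 2
Tile 8: (2,1)->(2,1) = 0
Tile 4: (2,2)->(1,0) = 3
Sum: 2 + 1 + 1 + 2 + 1 + 2 + 0 + 3 = 12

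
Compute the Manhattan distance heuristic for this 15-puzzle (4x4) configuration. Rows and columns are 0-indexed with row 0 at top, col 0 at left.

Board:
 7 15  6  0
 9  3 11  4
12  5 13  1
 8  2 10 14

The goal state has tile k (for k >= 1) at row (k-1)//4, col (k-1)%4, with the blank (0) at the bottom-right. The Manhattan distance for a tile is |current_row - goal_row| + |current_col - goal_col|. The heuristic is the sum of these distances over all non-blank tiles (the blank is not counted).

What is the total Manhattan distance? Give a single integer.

Answer: 39

Derivation:
Tile 7: at (0,0), goal (1,2), distance |0-1|+|0-2| = 3
Tile 15: at (0,1), goal (3,2), distance |0-3|+|1-2| = 4
Tile 6: at (0,2), goal (1,1), distance |0-1|+|2-1| = 2
Tile 9: at (1,0), goal (2,0), distance |1-2|+|0-0| = 1
Tile 3: at (1,1), goal (0,2), distance |1-0|+|1-2| = 2
Tile 11: at (1,2), goal (2,2), distance |1-2|+|2-2| = 1
Tile 4: at (1,3), goal (0,3), distance |1-0|+|3-3| = 1
Tile 12: at (2,0), goal (2,3), distance |2-2|+|0-3| = 3
Tile 5: at (2,1), goal (1,0), distance |2-1|+|1-0| = 2
Tile 13: at (2,2), goal (3,0), distance |2-3|+|2-0| = 3
Tile 1: at (2,3), goal (0,0), distance |2-0|+|3-0| = 5
Tile 8: at (3,0), goal (1,3), distance |3-1|+|0-3| = 5
Tile 2: at (3,1), goal (0,1), distance |3-0|+|1-1| = 3
Tile 10: at (3,2), goal (2,1), distance |3-2|+|2-1| = 2
Tile 14: at (3,3), goal (3,1), distance |3-3|+|3-1| = 2
Sum: 3 + 4 + 2 + 1 + 2 + 1 + 1 + 3 + 2 + 3 + 5 + 5 + 3 + 2 + 2 = 39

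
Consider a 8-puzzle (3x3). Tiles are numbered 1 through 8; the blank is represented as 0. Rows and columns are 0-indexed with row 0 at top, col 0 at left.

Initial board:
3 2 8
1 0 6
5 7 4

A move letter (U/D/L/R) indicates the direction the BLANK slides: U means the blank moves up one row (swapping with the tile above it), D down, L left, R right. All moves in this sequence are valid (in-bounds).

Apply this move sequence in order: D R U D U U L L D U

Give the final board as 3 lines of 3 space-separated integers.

After move 1 (D):
3 2 8
1 7 6
5 0 4

After move 2 (R):
3 2 8
1 7 6
5 4 0

After move 3 (U):
3 2 8
1 7 0
5 4 6

After move 4 (D):
3 2 8
1 7 6
5 4 0

After move 5 (U):
3 2 8
1 7 0
5 4 6

After move 6 (U):
3 2 0
1 7 8
5 4 6

After move 7 (L):
3 0 2
1 7 8
5 4 6

After move 8 (L):
0 3 2
1 7 8
5 4 6

After move 9 (D):
1 3 2
0 7 8
5 4 6

After move 10 (U):
0 3 2
1 7 8
5 4 6

Answer: 0 3 2
1 7 8
5 4 6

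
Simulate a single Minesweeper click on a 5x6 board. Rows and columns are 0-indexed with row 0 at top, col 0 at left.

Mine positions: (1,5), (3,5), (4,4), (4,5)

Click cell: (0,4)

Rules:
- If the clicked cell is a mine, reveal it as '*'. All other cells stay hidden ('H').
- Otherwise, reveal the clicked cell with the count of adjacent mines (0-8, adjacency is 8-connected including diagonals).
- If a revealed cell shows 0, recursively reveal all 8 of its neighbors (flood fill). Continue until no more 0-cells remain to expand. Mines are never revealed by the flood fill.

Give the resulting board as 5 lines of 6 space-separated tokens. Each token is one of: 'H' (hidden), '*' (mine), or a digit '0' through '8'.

H H H H 1 H
H H H H H H
H H H H H H
H H H H H H
H H H H H H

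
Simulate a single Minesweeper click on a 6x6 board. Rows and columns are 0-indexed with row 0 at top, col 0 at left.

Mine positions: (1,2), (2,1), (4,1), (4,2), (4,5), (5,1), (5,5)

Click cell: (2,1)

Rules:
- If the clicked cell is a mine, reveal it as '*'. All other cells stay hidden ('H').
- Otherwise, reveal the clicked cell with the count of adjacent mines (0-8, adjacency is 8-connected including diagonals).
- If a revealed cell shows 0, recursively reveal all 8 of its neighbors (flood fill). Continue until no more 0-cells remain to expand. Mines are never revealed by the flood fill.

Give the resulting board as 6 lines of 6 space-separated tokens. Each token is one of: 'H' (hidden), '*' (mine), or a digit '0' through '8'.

H H H H H H
H H H H H H
H * H H H H
H H H H H H
H H H H H H
H H H H H H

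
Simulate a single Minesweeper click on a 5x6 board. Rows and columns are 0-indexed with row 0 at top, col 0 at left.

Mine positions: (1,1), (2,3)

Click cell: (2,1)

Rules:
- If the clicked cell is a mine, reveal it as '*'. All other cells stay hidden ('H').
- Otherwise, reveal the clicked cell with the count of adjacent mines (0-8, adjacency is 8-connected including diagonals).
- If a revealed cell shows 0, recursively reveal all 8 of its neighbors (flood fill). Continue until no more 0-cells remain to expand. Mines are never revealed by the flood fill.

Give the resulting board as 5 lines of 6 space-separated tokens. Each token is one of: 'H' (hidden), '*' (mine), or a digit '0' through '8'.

H H H H H H
H H H H H H
H 1 H H H H
H H H H H H
H H H H H H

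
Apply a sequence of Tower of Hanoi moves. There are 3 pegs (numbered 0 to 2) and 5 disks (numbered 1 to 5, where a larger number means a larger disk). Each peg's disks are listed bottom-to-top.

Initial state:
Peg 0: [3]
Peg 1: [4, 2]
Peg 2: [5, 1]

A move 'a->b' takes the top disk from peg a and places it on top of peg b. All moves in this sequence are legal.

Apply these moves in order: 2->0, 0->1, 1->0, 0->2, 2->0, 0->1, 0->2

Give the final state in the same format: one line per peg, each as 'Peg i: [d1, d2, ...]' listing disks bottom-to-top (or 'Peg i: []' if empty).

Answer: Peg 0: []
Peg 1: [4, 2, 1]
Peg 2: [5, 3]

Derivation:
After move 1 (2->0):
Peg 0: [3, 1]
Peg 1: [4, 2]
Peg 2: [5]

After move 2 (0->1):
Peg 0: [3]
Peg 1: [4, 2, 1]
Peg 2: [5]

After move 3 (1->0):
Peg 0: [3, 1]
Peg 1: [4, 2]
Peg 2: [5]

After move 4 (0->2):
Peg 0: [3]
Peg 1: [4, 2]
Peg 2: [5, 1]

After move 5 (2->0):
Peg 0: [3, 1]
Peg 1: [4, 2]
Peg 2: [5]

After move 6 (0->1):
Peg 0: [3]
Peg 1: [4, 2, 1]
Peg 2: [5]

After move 7 (0->2):
Peg 0: []
Peg 1: [4, 2, 1]
Peg 2: [5, 3]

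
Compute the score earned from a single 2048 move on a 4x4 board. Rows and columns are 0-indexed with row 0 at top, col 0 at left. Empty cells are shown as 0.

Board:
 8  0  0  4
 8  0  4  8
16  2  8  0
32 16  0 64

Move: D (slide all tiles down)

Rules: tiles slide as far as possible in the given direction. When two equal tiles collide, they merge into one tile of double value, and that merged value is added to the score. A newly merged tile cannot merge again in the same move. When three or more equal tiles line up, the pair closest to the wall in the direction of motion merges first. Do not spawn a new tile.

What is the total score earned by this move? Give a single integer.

Answer: 16

Derivation:
Slide down:
col 0: [8, 8, 16, 32] -> [0, 16, 16, 32]  score +16 (running 16)
col 1: [0, 0, 2, 16] -> [0, 0, 2, 16]  score +0 (running 16)
col 2: [0, 4, 8, 0] -> [0, 0, 4, 8]  score +0 (running 16)
col 3: [4, 8, 0, 64] -> [0, 4, 8, 64]  score +0 (running 16)
Board after move:
 0  0  0  0
16  0  0  4
16  2  4  8
32 16  8 64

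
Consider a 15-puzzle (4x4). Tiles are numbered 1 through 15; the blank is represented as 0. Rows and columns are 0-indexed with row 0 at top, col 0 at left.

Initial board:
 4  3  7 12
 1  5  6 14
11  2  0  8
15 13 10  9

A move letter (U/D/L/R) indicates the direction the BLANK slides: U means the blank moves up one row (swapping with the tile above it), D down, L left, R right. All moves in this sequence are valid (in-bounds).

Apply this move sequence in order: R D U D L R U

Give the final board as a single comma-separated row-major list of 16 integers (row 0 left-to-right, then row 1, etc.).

After move 1 (R):
 4  3  7 12
 1  5  6 14
11  2  8  0
15 13 10  9

After move 2 (D):
 4  3  7 12
 1  5  6 14
11  2  8  9
15 13 10  0

After move 3 (U):
 4  3  7 12
 1  5  6 14
11  2  8  0
15 13 10  9

After move 4 (D):
 4  3  7 12
 1  5  6 14
11  2  8  9
15 13 10  0

After move 5 (L):
 4  3  7 12
 1  5  6 14
11  2  8  9
15 13  0 10

After move 6 (R):
 4  3  7 12
 1  5  6 14
11  2  8  9
15 13 10  0

After move 7 (U):
 4  3  7 12
 1  5  6 14
11  2  8  0
15 13 10  9

Answer: 4, 3, 7, 12, 1, 5, 6, 14, 11, 2, 8, 0, 15, 13, 10, 9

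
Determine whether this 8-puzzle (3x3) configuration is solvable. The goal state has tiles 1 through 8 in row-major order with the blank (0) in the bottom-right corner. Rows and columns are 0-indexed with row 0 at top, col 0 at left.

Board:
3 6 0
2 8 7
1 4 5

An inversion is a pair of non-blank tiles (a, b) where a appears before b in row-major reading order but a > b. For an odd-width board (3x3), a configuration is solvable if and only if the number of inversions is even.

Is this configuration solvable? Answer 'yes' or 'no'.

Answer: yes

Derivation:
Inversions (pairs i<j in row-major order where tile[i] > tile[j] > 0): 14
14 is even, so the puzzle is solvable.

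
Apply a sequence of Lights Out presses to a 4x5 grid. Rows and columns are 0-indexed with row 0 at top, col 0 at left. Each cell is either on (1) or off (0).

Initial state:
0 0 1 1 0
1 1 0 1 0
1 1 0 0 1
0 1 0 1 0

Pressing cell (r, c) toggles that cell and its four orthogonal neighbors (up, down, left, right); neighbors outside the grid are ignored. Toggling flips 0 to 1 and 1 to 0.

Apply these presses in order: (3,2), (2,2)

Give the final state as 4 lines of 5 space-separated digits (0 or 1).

After press 1 at (3,2):
0 0 1 1 0
1 1 0 1 0
1 1 1 0 1
0 0 1 0 0

After press 2 at (2,2):
0 0 1 1 0
1 1 1 1 0
1 0 0 1 1
0 0 0 0 0

Answer: 0 0 1 1 0
1 1 1 1 0
1 0 0 1 1
0 0 0 0 0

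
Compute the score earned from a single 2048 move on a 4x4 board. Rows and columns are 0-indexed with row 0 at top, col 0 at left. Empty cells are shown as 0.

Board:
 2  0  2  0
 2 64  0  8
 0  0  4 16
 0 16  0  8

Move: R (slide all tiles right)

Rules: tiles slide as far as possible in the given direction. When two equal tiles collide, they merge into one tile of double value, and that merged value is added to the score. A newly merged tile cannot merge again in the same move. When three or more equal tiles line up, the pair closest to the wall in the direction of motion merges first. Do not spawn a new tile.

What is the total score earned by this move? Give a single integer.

Slide right:
row 0: [2, 0, 2, 0] -> [0, 0, 0, 4]  score +4 (running 4)
row 1: [2, 64, 0, 8] -> [0, 2, 64, 8]  score +0 (running 4)
row 2: [0, 0, 4, 16] -> [0, 0, 4, 16]  score +0 (running 4)
row 3: [0, 16, 0, 8] -> [0, 0, 16, 8]  score +0 (running 4)
Board after move:
 0  0  0  4
 0  2 64  8
 0  0  4 16
 0  0 16  8

Answer: 4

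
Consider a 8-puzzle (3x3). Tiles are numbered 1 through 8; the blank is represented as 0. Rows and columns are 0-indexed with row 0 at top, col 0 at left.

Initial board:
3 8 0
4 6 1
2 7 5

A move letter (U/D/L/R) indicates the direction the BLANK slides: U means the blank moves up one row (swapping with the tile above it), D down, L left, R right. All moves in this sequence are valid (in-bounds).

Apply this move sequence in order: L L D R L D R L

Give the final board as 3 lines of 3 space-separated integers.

After move 1 (L):
3 0 8
4 6 1
2 7 5

After move 2 (L):
0 3 8
4 6 1
2 7 5

After move 3 (D):
4 3 8
0 6 1
2 7 5

After move 4 (R):
4 3 8
6 0 1
2 7 5

After move 5 (L):
4 3 8
0 6 1
2 7 5

After move 6 (D):
4 3 8
2 6 1
0 7 5

After move 7 (R):
4 3 8
2 6 1
7 0 5

After move 8 (L):
4 3 8
2 6 1
0 7 5

Answer: 4 3 8
2 6 1
0 7 5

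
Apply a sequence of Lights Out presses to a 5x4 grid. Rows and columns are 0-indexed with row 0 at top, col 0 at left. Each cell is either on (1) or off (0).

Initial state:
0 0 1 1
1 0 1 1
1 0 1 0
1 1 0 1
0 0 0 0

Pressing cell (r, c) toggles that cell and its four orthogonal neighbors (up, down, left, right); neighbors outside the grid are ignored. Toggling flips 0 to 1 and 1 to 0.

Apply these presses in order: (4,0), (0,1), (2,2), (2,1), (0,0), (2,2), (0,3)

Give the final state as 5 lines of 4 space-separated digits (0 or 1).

Answer: 0 0 1 0
0 0 1 0
0 1 0 0
0 0 0 1
1 1 0 0

Derivation:
After press 1 at (4,0):
0 0 1 1
1 0 1 1
1 0 1 0
0 1 0 1
1 1 0 0

After press 2 at (0,1):
1 1 0 1
1 1 1 1
1 0 1 0
0 1 0 1
1 1 0 0

After press 3 at (2,2):
1 1 0 1
1 1 0 1
1 1 0 1
0 1 1 1
1 1 0 0

After press 4 at (2,1):
1 1 0 1
1 0 0 1
0 0 1 1
0 0 1 1
1 1 0 0

After press 5 at (0,0):
0 0 0 1
0 0 0 1
0 0 1 1
0 0 1 1
1 1 0 0

After press 6 at (2,2):
0 0 0 1
0 0 1 1
0 1 0 0
0 0 0 1
1 1 0 0

After press 7 at (0,3):
0 0 1 0
0 0 1 0
0 1 0 0
0 0 0 1
1 1 0 0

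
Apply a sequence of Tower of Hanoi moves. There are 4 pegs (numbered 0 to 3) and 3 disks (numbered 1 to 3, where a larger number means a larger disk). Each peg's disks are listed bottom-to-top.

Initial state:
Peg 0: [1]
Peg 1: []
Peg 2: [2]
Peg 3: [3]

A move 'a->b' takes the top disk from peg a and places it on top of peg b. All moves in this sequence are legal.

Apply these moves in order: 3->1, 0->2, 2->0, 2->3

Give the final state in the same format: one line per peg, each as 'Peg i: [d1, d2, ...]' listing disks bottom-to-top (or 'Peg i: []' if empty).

Answer: Peg 0: [1]
Peg 1: [3]
Peg 2: []
Peg 3: [2]

Derivation:
After move 1 (3->1):
Peg 0: [1]
Peg 1: [3]
Peg 2: [2]
Peg 3: []

After move 2 (0->2):
Peg 0: []
Peg 1: [3]
Peg 2: [2, 1]
Peg 3: []

After move 3 (2->0):
Peg 0: [1]
Peg 1: [3]
Peg 2: [2]
Peg 3: []

After move 4 (2->3):
Peg 0: [1]
Peg 1: [3]
Peg 2: []
Peg 3: [2]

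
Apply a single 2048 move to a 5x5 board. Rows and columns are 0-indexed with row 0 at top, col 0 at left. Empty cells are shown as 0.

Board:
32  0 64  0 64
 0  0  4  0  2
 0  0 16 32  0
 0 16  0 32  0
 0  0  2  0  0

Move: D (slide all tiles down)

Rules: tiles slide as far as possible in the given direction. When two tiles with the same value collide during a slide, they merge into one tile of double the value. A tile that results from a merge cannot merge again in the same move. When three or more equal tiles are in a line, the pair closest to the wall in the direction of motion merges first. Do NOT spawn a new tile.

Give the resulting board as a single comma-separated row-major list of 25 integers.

Answer: 0, 0, 0, 0, 0, 0, 0, 64, 0, 0, 0, 0, 4, 0, 0, 0, 0, 16, 0, 64, 32, 16, 2, 64, 2

Derivation:
Slide down:
col 0: [32, 0, 0, 0, 0] -> [0, 0, 0, 0, 32]
col 1: [0, 0, 0, 16, 0] -> [0, 0, 0, 0, 16]
col 2: [64, 4, 16, 0, 2] -> [0, 64, 4, 16, 2]
col 3: [0, 0, 32, 32, 0] -> [0, 0, 0, 0, 64]
col 4: [64, 2, 0, 0, 0] -> [0, 0, 0, 64, 2]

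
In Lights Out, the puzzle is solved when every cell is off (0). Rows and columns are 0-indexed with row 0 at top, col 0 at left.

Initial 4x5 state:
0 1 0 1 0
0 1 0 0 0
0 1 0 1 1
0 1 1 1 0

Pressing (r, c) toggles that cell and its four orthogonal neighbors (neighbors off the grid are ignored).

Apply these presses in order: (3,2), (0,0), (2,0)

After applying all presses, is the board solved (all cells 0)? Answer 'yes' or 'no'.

After press 1 at (3,2):
0 1 0 1 0
0 1 0 0 0
0 1 1 1 1
0 0 0 0 0

After press 2 at (0,0):
1 0 0 1 0
1 1 0 0 0
0 1 1 1 1
0 0 0 0 0

After press 3 at (2,0):
1 0 0 1 0
0 1 0 0 0
1 0 1 1 1
1 0 0 0 0

Lights still on: 8

Answer: no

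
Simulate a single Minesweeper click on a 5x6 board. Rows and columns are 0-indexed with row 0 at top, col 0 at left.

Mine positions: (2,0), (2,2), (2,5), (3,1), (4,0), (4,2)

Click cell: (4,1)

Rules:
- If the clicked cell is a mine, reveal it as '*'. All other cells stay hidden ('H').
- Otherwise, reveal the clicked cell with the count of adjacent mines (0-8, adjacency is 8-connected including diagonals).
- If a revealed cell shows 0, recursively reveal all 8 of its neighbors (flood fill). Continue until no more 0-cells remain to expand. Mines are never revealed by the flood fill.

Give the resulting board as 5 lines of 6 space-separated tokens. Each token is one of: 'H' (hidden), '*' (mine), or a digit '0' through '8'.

H H H H H H
H H H H H H
H H H H H H
H H H H H H
H 3 H H H H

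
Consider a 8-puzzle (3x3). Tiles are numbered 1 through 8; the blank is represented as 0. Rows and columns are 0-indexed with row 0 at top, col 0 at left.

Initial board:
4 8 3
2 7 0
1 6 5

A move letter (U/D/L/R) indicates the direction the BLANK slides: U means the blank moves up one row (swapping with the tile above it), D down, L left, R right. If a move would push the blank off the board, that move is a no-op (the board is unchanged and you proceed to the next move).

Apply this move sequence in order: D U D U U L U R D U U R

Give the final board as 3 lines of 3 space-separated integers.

After move 1 (D):
4 8 3
2 7 5
1 6 0

After move 2 (U):
4 8 3
2 7 0
1 6 5

After move 3 (D):
4 8 3
2 7 5
1 6 0

After move 4 (U):
4 8 3
2 7 0
1 6 5

After move 5 (U):
4 8 0
2 7 3
1 6 5

After move 6 (L):
4 0 8
2 7 3
1 6 5

After move 7 (U):
4 0 8
2 7 3
1 6 5

After move 8 (R):
4 8 0
2 7 3
1 6 5

After move 9 (D):
4 8 3
2 7 0
1 6 5

After move 10 (U):
4 8 0
2 7 3
1 6 5

After move 11 (U):
4 8 0
2 7 3
1 6 5

After move 12 (R):
4 8 0
2 7 3
1 6 5

Answer: 4 8 0
2 7 3
1 6 5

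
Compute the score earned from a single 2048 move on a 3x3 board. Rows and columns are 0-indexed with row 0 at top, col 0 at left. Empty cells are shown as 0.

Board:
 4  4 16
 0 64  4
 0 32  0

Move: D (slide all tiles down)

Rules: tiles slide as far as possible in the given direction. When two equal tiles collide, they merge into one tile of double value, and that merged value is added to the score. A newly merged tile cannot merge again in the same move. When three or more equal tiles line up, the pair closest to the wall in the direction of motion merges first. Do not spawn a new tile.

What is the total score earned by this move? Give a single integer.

Answer: 0

Derivation:
Slide down:
col 0: [4, 0, 0] -> [0, 0, 4]  score +0 (running 0)
col 1: [4, 64, 32] -> [4, 64, 32]  score +0 (running 0)
col 2: [16, 4, 0] -> [0, 16, 4]  score +0 (running 0)
Board after move:
 0  4  0
 0 64 16
 4 32  4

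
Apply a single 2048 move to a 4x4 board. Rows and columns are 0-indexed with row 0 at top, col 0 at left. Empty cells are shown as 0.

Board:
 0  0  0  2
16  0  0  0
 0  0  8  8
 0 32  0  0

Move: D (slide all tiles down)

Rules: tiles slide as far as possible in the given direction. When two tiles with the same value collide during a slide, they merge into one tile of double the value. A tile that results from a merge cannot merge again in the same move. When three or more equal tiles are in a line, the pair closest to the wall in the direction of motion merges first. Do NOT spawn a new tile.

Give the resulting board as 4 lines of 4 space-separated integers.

Answer:  0  0  0  0
 0  0  0  0
 0  0  0  2
16 32  8  8

Derivation:
Slide down:
col 0: [0, 16, 0, 0] -> [0, 0, 0, 16]
col 1: [0, 0, 0, 32] -> [0, 0, 0, 32]
col 2: [0, 0, 8, 0] -> [0, 0, 0, 8]
col 3: [2, 0, 8, 0] -> [0, 0, 2, 8]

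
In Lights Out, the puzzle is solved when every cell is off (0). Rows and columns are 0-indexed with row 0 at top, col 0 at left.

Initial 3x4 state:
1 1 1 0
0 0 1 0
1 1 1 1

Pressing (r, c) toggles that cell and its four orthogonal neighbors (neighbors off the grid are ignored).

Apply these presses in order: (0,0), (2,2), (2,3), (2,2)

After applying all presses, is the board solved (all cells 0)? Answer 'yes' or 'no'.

After press 1 at (0,0):
0 0 1 0
1 0 1 0
1 1 1 1

After press 2 at (2,2):
0 0 1 0
1 0 0 0
1 0 0 0

After press 3 at (2,3):
0 0 1 0
1 0 0 1
1 0 1 1

After press 4 at (2,2):
0 0 1 0
1 0 1 1
1 1 0 0

Lights still on: 6

Answer: no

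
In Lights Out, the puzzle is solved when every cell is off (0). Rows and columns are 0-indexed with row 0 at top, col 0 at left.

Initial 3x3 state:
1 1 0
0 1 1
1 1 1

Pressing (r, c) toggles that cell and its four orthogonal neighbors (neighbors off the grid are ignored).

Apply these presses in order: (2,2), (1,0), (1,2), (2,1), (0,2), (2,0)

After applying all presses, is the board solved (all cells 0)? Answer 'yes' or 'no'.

Answer: yes

Derivation:
After press 1 at (2,2):
1 1 0
0 1 0
1 0 0

After press 2 at (1,0):
0 1 0
1 0 0
0 0 0

After press 3 at (1,2):
0 1 1
1 1 1
0 0 1

After press 4 at (2,1):
0 1 1
1 0 1
1 1 0

After press 5 at (0,2):
0 0 0
1 0 0
1 1 0

After press 6 at (2,0):
0 0 0
0 0 0
0 0 0

Lights still on: 0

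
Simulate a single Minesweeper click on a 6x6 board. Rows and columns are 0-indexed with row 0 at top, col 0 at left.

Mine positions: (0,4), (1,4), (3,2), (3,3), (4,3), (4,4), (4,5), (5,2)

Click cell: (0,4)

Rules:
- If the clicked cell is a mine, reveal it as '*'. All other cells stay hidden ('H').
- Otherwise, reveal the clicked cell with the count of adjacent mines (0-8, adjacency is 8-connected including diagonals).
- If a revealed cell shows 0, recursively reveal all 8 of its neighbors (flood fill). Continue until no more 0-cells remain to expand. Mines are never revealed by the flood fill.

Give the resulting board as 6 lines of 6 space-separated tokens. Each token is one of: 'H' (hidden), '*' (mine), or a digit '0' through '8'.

H H H H * H
H H H H H H
H H H H H H
H H H H H H
H H H H H H
H H H H H H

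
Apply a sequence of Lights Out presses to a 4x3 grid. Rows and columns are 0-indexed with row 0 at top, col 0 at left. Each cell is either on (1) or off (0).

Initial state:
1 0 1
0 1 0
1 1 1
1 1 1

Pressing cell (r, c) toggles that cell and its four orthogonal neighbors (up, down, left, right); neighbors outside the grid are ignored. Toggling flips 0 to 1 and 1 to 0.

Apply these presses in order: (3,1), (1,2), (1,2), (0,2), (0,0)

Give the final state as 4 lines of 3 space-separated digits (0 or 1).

After press 1 at (3,1):
1 0 1
0 1 0
1 0 1
0 0 0

After press 2 at (1,2):
1 0 0
0 0 1
1 0 0
0 0 0

After press 3 at (1,2):
1 0 1
0 1 0
1 0 1
0 0 0

After press 4 at (0,2):
1 1 0
0 1 1
1 0 1
0 0 0

After press 5 at (0,0):
0 0 0
1 1 1
1 0 1
0 0 0

Answer: 0 0 0
1 1 1
1 0 1
0 0 0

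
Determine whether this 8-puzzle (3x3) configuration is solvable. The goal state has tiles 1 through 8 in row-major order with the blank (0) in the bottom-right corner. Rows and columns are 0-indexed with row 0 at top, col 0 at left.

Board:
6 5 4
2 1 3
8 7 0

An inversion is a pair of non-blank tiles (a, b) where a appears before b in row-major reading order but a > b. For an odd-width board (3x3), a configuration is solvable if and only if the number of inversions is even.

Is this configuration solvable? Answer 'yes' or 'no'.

Inversions (pairs i<j in row-major order where tile[i] > tile[j] > 0): 14
14 is even, so the puzzle is solvable.

Answer: yes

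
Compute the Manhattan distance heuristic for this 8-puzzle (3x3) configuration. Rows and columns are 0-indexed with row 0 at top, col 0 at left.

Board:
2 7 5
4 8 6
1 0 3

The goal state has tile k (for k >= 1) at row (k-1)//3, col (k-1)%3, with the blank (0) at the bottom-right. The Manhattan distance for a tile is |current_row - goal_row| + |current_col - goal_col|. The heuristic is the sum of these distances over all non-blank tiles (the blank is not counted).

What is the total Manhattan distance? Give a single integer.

Answer: 11

Derivation:
Tile 2: at (0,0), goal (0,1), distance |0-0|+|0-1| = 1
Tile 7: at (0,1), goal (2,0), distance |0-2|+|1-0| = 3
Tile 5: at (0,2), goal (1,1), distance |0-1|+|2-1| = 2
Tile 4: at (1,0), goal (1,0), distance |1-1|+|0-0| = 0
Tile 8: at (1,1), goal (2,1), distance |1-2|+|1-1| = 1
Tile 6: at (1,2), goal (1,2), distance |1-1|+|2-2| = 0
Tile 1: at (2,0), goal (0,0), distance |2-0|+|0-0| = 2
Tile 3: at (2,2), goal (0,2), distance |2-0|+|2-2| = 2
Sum: 1 + 3 + 2 + 0 + 1 + 0 + 2 + 2 = 11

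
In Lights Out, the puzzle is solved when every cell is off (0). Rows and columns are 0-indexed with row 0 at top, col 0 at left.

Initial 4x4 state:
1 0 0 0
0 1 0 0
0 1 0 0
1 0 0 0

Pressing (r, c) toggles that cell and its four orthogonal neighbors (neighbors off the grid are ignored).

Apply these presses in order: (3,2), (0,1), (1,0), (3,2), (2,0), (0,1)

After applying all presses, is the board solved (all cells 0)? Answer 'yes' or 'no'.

After press 1 at (3,2):
1 0 0 0
0 1 0 0
0 1 1 0
1 1 1 1

After press 2 at (0,1):
0 1 1 0
0 0 0 0
0 1 1 0
1 1 1 1

After press 3 at (1,0):
1 1 1 0
1 1 0 0
1 1 1 0
1 1 1 1

After press 4 at (3,2):
1 1 1 0
1 1 0 0
1 1 0 0
1 0 0 0

After press 5 at (2,0):
1 1 1 0
0 1 0 0
0 0 0 0
0 0 0 0

After press 6 at (0,1):
0 0 0 0
0 0 0 0
0 0 0 0
0 0 0 0

Lights still on: 0

Answer: yes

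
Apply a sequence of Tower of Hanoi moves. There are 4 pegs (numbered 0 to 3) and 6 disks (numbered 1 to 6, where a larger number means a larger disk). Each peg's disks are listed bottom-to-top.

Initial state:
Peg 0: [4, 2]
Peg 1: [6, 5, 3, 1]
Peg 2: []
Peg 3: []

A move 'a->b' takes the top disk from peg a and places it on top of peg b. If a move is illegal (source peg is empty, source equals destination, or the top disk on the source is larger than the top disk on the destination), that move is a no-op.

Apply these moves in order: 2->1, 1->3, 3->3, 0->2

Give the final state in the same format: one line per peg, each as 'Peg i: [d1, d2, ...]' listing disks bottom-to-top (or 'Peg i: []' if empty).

Answer: Peg 0: [4]
Peg 1: [6, 5, 3]
Peg 2: [2]
Peg 3: [1]

Derivation:
After move 1 (2->1):
Peg 0: [4, 2]
Peg 1: [6, 5, 3, 1]
Peg 2: []
Peg 3: []

After move 2 (1->3):
Peg 0: [4, 2]
Peg 1: [6, 5, 3]
Peg 2: []
Peg 3: [1]

After move 3 (3->3):
Peg 0: [4, 2]
Peg 1: [6, 5, 3]
Peg 2: []
Peg 3: [1]

After move 4 (0->2):
Peg 0: [4]
Peg 1: [6, 5, 3]
Peg 2: [2]
Peg 3: [1]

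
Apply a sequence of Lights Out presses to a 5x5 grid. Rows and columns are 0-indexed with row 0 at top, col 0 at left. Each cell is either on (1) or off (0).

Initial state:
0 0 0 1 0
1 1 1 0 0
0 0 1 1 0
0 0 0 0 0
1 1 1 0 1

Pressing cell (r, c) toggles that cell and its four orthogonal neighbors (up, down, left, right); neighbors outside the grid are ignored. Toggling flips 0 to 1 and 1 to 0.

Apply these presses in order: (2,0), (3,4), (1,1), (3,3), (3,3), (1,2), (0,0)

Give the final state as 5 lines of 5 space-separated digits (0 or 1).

Answer: 1 0 1 1 0
0 1 1 1 0
1 0 0 1 1
1 0 0 1 1
1 1 1 0 0

Derivation:
After press 1 at (2,0):
0 0 0 1 0
0 1 1 0 0
1 1 1 1 0
1 0 0 0 0
1 1 1 0 1

After press 2 at (3,4):
0 0 0 1 0
0 1 1 0 0
1 1 1 1 1
1 0 0 1 1
1 1 1 0 0

After press 3 at (1,1):
0 1 0 1 0
1 0 0 0 0
1 0 1 1 1
1 0 0 1 1
1 1 1 0 0

After press 4 at (3,3):
0 1 0 1 0
1 0 0 0 0
1 0 1 0 1
1 0 1 0 0
1 1 1 1 0

After press 5 at (3,3):
0 1 0 1 0
1 0 0 0 0
1 0 1 1 1
1 0 0 1 1
1 1 1 0 0

After press 6 at (1,2):
0 1 1 1 0
1 1 1 1 0
1 0 0 1 1
1 0 0 1 1
1 1 1 0 0

After press 7 at (0,0):
1 0 1 1 0
0 1 1 1 0
1 0 0 1 1
1 0 0 1 1
1 1 1 0 0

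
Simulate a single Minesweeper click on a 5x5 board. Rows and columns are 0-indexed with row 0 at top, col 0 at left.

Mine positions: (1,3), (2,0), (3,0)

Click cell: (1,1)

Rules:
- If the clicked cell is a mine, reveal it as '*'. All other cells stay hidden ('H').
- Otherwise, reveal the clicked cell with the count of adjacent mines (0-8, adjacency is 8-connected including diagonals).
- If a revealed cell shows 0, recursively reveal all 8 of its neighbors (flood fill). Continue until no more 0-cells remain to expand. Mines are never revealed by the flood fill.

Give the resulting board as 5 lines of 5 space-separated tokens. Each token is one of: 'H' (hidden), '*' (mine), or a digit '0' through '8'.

H H H H H
H 1 H H H
H H H H H
H H H H H
H H H H H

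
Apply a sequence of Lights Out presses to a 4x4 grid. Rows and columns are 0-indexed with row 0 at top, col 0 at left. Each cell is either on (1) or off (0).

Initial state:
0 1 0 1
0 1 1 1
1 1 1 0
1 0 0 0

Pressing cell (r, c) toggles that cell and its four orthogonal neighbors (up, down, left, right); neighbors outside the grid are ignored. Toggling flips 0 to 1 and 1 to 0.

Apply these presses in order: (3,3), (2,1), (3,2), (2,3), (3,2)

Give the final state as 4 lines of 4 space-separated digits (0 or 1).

Answer: 0 1 0 1
0 0 1 0
0 0 1 0
1 1 1 0

Derivation:
After press 1 at (3,3):
0 1 0 1
0 1 1 1
1 1 1 1
1 0 1 1

After press 2 at (2,1):
0 1 0 1
0 0 1 1
0 0 0 1
1 1 1 1

After press 3 at (3,2):
0 1 0 1
0 0 1 1
0 0 1 1
1 0 0 0

After press 4 at (2,3):
0 1 0 1
0 0 1 0
0 0 0 0
1 0 0 1

After press 5 at (3,2):
0 1 0 1
0 0 1 0
0 0 1 0
1 1 1 0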